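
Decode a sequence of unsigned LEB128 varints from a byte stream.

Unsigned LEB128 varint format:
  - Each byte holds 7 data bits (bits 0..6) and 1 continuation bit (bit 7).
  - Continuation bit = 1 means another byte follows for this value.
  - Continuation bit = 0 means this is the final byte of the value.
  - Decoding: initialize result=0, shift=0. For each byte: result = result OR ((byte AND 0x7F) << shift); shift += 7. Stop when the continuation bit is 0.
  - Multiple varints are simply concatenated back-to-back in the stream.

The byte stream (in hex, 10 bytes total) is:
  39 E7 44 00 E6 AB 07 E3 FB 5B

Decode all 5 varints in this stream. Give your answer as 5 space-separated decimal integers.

Answer: 57 8807 0 120294 1506787

Derivation:
  byte[0]=0x39 cont=0 payload=0x39=57: acc |= 57<<0 -> acc=57 shift=7 [end]
Varint 1: bytes[0:1] = 39 -> value 57 (1 byte(s))
  byte[1]=0xE7 cont=1 payload=0x67=103: acc |= 103<<0 -> acc=103 shift=7
  byte[2]=0x44 cont=0 payload=0x44=68: acc |= 68<<7 -> acc=8807 shift=14 [end]
Varint 2: bytes[1:3] = E7 44 -> value 8807 (2 byte(s))
  byte[3]=0x00 cont=0 payload=0x00=0: acc |= 0<<0 -> acc=0 shift=7 [end]
Varint 3: bytes[3:4] = 00 -> value 0 (1 byte(s))
  byte[4]=0xE6 cont=1 payload=0x66=102: acc |= 102<<0 -> acc=102 shift=7
  byte[5]=0xAB cont=1 payload=0x2B=43: acc |= 43<<7 -> acc=5606 shift=14
  byte[6]=0x07 cont=0 payload=0x07=7: acc |= 7<<14 -> acc=120294 shift=21 [end]
Varint 4: bytes[4:7] = E6 AB 07 -> value 120294 (3 byte(s))
  byte[7]=0xE3 cont=1 payload=0x63=99: acc |= 99<<0 -> acc=99 shift=7
  byte[8]=0xFB cont=1 payload=0x7B=123: acc |= 123<<7 -> acc=15843 shift=14
  byte[9]=0x5B cont=0 payload=0x5B=91: acc |= 91<<14 -> acc=1506787 shift=21 [end]
Varint 5: bytes[7:10] = E3 FB 5B -> value 1506787 (3 byte(s))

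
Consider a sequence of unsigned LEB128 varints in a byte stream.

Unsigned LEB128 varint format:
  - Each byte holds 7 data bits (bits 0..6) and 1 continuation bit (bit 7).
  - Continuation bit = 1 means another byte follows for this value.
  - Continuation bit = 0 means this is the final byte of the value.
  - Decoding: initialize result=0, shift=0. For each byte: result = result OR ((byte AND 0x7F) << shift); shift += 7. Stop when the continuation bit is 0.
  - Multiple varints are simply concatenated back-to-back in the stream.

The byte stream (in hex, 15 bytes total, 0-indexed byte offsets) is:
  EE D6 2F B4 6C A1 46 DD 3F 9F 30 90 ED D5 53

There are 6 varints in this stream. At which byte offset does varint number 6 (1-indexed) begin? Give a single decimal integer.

  byte[0]=0xEE cont=1 payload=0x6E=110: acc |= 110<<0 -> acc=110 shift=7
  byte[1]=0xD6 cont=1 payload=0x56=86: acc |= 86<<7 -> acc=11118 shift=14
  byte[2]=0x2F cont=0 payload=0x2F=47: acc |= 47<<14 -> acc=781166 shift=21 [end]
Varint 1: bytes[0:3] = EE D6 2F -> value 781166 (3 byte(s))
  byte[3]=0xB4 cont=1 payload=0x34=52: acc |= 52<<0 -> acc=52 shift=7
  byte[4]=0x6C cont=0 payload=0x6C=108: acc |= 108<<7 -> acc=13876 shift=14 [end]
Varint 2: bytes[3:5] = B4 6C -> value 13876 (2 byte(s))
  byte[5]=0xA1 cont=1 payload=0x21=33: acc |= 33<<0 -> acc=33 shift=7
  byte[6]=0x46 cont=0 payload=0x46=70: acc |= 70<<7 -> acc=8993 shift=14 [end]
Varint 3: bytes[5:7] = A1 46 -> value 8993 (2 byte(s))
  byte[7]=0xDD cont=1 payload=0x5D=93: acc |= 93<<0 -> acc=93 shift=7
  byte[8]=0x3F cont=0 payload=0x3F=63: acc |= 63<<7 -> acc=8157 shift=14 [end]
Varint 4: bytes[7:9] = DD 3F -> value 8157 (2 byte(s))
  byte[9]=0x9F cont=1 payload=0x1F=31: acc |= 31<<0 -> acc=31 shift=7
  byte[10]=0x30 cont=0 payload=0x30=48: acc |= 48<<7 -> acc=6175 shift=14 [end]
Varint 5: bytes[9:11] = 9F 30 -> value 6175 (2 byte(s))
  byte[11]=0x90 cont=1 payload=0x10=16: acc |= 16<<0 -> acc=16 shift=7
  byte[12]=0xED cont=1 payload=0x6D=109: acc |= 109<<7 -> acc=13968 shift=14
  byte[13]=0xD5 cont=1 payload=0x55=85: acc |= 85<<14 -> acc=1406608 shift=21
  byte[14]=0x53 cont=0 payload=0x53=83: acc |= 83<<21 -> acc=175470224 shift=28 [end]
Varint 6: bytes[11:15] = 90 ED D5 53 -> value 175470224 (4 byte(s))

Answer: 11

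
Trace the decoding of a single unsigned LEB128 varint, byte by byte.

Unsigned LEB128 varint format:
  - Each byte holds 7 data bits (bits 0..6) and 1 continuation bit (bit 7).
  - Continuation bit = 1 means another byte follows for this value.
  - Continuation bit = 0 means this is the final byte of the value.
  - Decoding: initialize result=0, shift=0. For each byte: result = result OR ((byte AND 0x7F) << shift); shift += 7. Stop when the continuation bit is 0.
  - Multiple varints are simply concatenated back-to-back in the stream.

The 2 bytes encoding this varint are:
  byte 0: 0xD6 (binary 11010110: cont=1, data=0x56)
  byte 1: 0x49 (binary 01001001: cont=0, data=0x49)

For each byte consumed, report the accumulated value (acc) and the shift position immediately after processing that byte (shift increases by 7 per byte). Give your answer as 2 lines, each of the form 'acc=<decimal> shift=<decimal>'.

Answer: acc=86 shift=7
acc=9430 shift=14

Derivation:
byte 0=0xD6: payload=0x56=86, contrib = 86<<0 = 86; acc -> 86, shift -> 7
byte 1=0x49: payload=0x49=73, contrib = 73<<7 = 9344; acc -> 9430, shift -> 14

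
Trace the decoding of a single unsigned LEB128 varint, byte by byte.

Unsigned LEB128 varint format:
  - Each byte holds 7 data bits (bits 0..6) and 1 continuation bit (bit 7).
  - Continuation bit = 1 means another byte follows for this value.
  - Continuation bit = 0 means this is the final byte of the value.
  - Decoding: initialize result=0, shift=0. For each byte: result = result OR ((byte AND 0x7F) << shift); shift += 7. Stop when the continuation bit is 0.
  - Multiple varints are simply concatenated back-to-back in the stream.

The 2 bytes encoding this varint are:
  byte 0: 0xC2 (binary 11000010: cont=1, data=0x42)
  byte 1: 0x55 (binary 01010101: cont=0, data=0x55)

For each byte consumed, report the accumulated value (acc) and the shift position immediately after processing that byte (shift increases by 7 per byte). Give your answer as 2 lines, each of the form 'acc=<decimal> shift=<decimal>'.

Answer: acc=66 shift=7
acc=10946 shift=14

Derivation:
byte 0=0xC2: payload=0x42=66, contrib = 66<<0 = 66; acc -> 66, shift -> 7
byte 1=0x55: payload=0x55=85, contrib = 85<<7 = 10880; acc -> 10946, shift -> 14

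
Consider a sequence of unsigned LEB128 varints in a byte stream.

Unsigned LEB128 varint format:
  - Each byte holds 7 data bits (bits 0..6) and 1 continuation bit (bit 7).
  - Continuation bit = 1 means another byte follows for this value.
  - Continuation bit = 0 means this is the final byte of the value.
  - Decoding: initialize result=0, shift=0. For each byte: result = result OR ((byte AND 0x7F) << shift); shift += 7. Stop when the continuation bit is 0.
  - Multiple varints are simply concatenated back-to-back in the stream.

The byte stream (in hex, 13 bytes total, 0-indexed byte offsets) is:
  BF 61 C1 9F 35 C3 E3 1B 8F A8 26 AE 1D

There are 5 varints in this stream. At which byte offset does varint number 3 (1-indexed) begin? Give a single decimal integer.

  byte[0]=0xBF cont=1 payload=0x3F=63: acc |= 63<<0 -> acc=63 shift=7
  byte[1]=0x61 cont=0 payload=0x61=97: acc |= 97<<7 -> acc=12479 shift=14 [end]
Varint 1: bytes[0:2] = BF 61 -> value 12479 (2 byte(s))
  byte[2]=0xC1 cont=1 payload=0x41=65: acc |= 65<<0 -> acc=65 shift=7
  byte[3]=0x9F cont=1 payload=0x1F=31: acc |= 31<<7 -> acc=4033 shift=14
  byte[4]=0x35 cont=0 payload=0x35=53: acc |= 53<<14 -> acc=872385 shift=21 [end]
Varint 2: bytes[2:5] = C1 9F 35 -> value 872385 (3 byte(s))
  byte[5]=0xC3 cont=1 payload=0x43=67: acc |= 67<<0 -> acc=67 shift=7
  byte[6]=0xE3 cont=1 payload=0x63=99: acc |= 99<<7 -> acc=12739 shift=14
  byte[7]=0x1B cont=0 payload=0x1B=27: acc |= 27<<14 -> acc=455107 shift=21 [end]
Varint 3: bytes[5:8] = C3 E3 1B -> value 455107 (3 byte(s))
  byte[8]=0x8F cont=1 payload=0x0F=15: acc |= 15<<0 -> acc=15 shift=7
  byte[9]=0xA8 cont=1 payload=0x28=40: acc |= 40<<7 -> acc=5135 shift=14
  byte[10]=0x26 cont=0 payload=0x26=38: acc |= 38<<14 -> acc=627727 shift=21 [end]
Varint 4: bytes[8:11] = 8F A8 26 -> value 627727 (3 byte(s))
  byte[11]=0xAE cont=1 payload=0x2E=46: acc |= 46<<0 -> acc=46 shift=7
  byte[12]=0x1D cont=0 payload=0x1D=29: acc |= 29<<7 -> acc=3758 shift=14 [end]
Varint 5: bytes[11:13] = AE 1D -> value 3758 (2 byte(s))

Answer: 5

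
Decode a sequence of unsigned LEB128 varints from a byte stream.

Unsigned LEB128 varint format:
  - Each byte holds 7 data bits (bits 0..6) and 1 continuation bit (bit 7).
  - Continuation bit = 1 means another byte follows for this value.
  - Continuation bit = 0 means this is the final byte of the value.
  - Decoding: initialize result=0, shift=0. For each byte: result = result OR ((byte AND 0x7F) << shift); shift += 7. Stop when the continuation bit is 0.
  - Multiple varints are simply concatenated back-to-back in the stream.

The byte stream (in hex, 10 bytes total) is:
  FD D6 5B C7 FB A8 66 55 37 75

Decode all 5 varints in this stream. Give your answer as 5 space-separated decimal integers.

  byte[0]=0xFD cont=1 payload=0x7D=125: acc |= 125<<0 -> acc=125 shift=7
  byte[1]=0xD6 cont=1 payload=0x56=86: acc |= 86<<7 -> acc=11133 shift=14
  byte[2]=0x5B cont=0 payload=0x5B=91: acc |= 91<<14 -> acc=1502077 shift=21 [end]
Varint 1: bytes[0:3] = FD D6 5B -> value 1502077 (3 byte(s))
  byte[3]=0xC7 cont=1 payload=0x47=71: acc |= 71<<0 -> acc=71 shift=7
  byte[4]=0xFB cont=1 payload=0x7B=123: acc |= 123<<7 -> acc=15815 shift=14
  byte[5]=0xA8 cont=1 payload=0x28=40: acc |= 40<<14 -> acc=671175 shift=21
  byte[6]=0x66 cont=0 payload=0x66=102: acc |= 102<<21 -> acc=214580679 shift=28 [end]
Varint 2: bytes[3:7] = C7 FB A8 66 -> value 214580679 (4 byte(s))
  byte[7]=0x55 cont=0 payload=0x55=85: acc |= 85<<0 -> acc=85 shift=7 [end]
Varint 3: bytes[7:8] = 55 -> value 85 (1 byte(s))
  byte[8]=0x37 cont=0 payload=0x37=55: acc |= 55<<0 -> acc=55 shift=7 [end]
Varint 4: bytes[8:9] = 37 -> value 55 (1 byte(s))
  byte[9]=0x75 cont=0 payload=0x75=117: acc |= 117<<0 -> acc=117 shift=7 [end]
Varint 5: bytes[9:10] = 75 -> value 117 (1 byte(s))

Answer: 1502077 214580679 85 55 117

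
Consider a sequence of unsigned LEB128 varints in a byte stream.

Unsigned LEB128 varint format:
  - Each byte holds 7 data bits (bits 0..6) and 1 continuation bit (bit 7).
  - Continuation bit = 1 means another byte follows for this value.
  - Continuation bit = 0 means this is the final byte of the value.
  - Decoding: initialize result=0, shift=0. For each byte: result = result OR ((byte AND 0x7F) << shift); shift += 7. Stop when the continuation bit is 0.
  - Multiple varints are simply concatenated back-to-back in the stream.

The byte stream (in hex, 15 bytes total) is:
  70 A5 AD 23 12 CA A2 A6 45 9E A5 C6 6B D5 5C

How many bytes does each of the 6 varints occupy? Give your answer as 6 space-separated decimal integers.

  byte[0]=0x70 cont=0 payload=0x70=112: acc |= 112<<0 -> acc=112 shift=7 [end]
Varint 1: bytes[0:1] = 70 -> value 112 (1 byte(s))
  byte[1]=0xA5 cont=1 payload=0x25=37: acc |= 37<<0 -> acc=37 shift=7
  byte[2]=0xAD cont=1 payload=0x2D=45: acc |= 45<<7 -> acc=5797 shift=14
  byte[3]=0x23 cont=0 payload=0x23=35: acc |= 35<<14 -> acc=579237 shift=21 [end]
Varint 2: bytes[1:4] = A5 AD 23 -> value 579237 (3 byte(s))
  byte[4]=0x12 cont=0 payload=0x12=18: acc |= 18<<0 -> acc=18 shift=7 [end]
Varint 3: bytes[4:5] = 12 -> value 18 (1 byte(s))
  byte[5]=0xCA cont=1 payload=0x4A=74: acc |= 74<<0 -> acc=74 shift=7
  byte[6]=0xA2 cont=1 payload=0x22=34: acc |= 34<<7 -> acc=4426 shift=14
  byte[7]=0xA6 cont=1 payload=0x26=38: acc |= 38<<14 -> acc=627018 shift=21
  byte[8]=0x45 cont=0 payload=0x45=69: acc |= 69<<21 -> acc=145330506 shift=28 [end]
Varint 4: bytes[5:9] = CA A2 A6 45 -> value 145330506 (4 byte(s))
  byte[9]=0x9E cont=1 payload=0x1E=30: acc |= 30<<0 -> acc=30 shift=7
  byte[10]=0xA5 cont=1 payload=0x25=37: acc |= 37<<7 -> acc=4766 shift=14
  byte[11]=0xC6 cont=1 payload=0x46=70: acc |= 70<<14 -> acc=1151646 shift=21
  byte[12]=0x6B cont=0 payload=0x6B=107: acc |= 107<<21 -> acc=225546910 shift=28 [end]
Varint 5: bytes[9:13] = 9E A5 C6 6B -> value 225546910 (4 byte(s))
  byte[13]=0xD5 cont=1 payload=0x55=85: acc |= 85<<0 -> acc=85 shift=7
  byte[14]=0x5C cont=0 payload=0x5C=92: acc |= 92<<7 -> acc=11861 shift=14 [end]
Varint 6: bytes[13:15] = D5 5C -> value 11861 (2 byte(s))

Answer: 1 3 1 4 4 2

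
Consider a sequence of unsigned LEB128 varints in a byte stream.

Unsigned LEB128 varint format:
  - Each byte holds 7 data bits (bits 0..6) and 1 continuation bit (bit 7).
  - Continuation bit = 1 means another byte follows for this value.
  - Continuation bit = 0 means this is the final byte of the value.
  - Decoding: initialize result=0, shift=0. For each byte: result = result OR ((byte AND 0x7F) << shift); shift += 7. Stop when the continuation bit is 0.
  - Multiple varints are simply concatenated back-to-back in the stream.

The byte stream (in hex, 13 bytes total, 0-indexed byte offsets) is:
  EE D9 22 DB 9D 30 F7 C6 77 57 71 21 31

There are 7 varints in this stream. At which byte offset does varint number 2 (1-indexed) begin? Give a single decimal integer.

  byte[0]=0xEE cont=1 payload=0x6E=110: acc |= 110<<0 -> acc=110 shift=7
  byte[1]=0xD9 cont=1 payload=0x59=89: acc |= 89<<7 -> acc=11502 shift=14
  byte[2]=0x22 cont=0 payload=0x22=34: acc |= 34<<14 -> acc=568558 shift=21 [end]
Varint 1: bytes[0:3] = EE D9 22 -> value 568558 (3 byte(s))
  byte[3]=0xDB cont=1 payload=0x5B=91: acc |= 91<<0 -> acc=91 shift=7
  byte[4]=0x9D cont=1 payload=0x1D=29: acc |= 29<<7 -> acc=3803 shift=14
  byte[5]=0x30 cont=0 payload=0x30=48: acc |= 48<<14 -> acc=790235 shift=21 [end]
Varint 2: bytes[3:6] = DB 9D 30 -> value 790235 (3 byte(s))
  byte[6]=0xF7 cont=1 payload=0x77=119: acc |= 119<<0 -> acc=119 shift=7
  byte[7]=0xC6 cont=1 payload=0x46=70: acc |= 70<<7 -> acc=9079 shift=14
  byte[8]=0x77 cont=0 payload=0x77=119: acc |= 119<<14 -> acc=1958775 shift=21 [end]
Varint 3: bytes[6:9] = F7 C6 77 -> value 1958775 (3 byte(s))
  byte[9]=0x57 cont=0 payload=0x57=87: acc |= 87<<0 -> acc=87 shift=7 [end]
Varint 4: bytes[9:10] = 57 -> value 87 (1 byte(s))
  byte[10]=0x71 cont=0 payload=0x71=113: acc |= 113<<0 -> acc=113 shift=7 [end]
Varint 5: bytes[10:11] = 71 -> value 113 (1 byte(s))
  byte[11]=0x21 cont=0 payload=0x21=33: acc |= 33<<0 -> acc=33 shift=7 [end]
Varint 6: bytes[11:12] = 21 -> value 33 (1 byte(s))
  byte[12]=0x31 cont=0 payload=0x31=49: acc |= 49<<0 -> acc=49 shift=7 [end]
Varint 7: bytes[12:13] = 31 -> value 49 (1 byte(s))

Answer: 3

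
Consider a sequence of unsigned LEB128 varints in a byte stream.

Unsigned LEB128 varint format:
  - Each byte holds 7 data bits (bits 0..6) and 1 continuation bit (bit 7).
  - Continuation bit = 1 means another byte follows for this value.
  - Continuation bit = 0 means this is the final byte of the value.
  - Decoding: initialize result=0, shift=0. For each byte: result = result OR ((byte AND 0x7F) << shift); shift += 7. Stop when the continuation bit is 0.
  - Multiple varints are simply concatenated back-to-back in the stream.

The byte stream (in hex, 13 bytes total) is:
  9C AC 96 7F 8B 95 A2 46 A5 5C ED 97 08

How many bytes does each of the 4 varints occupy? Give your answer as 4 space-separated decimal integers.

Answer: 4 4 2 3

Derivation:
  byte[0]=0x9C cont=1 payload=0x1C=28: acc |= 28<<0 -> acc=28 shift=7
  byte[1]=0xAC cont=1 payload=0x2C=44: acc |= 44<<7 -> acc=5660 shift=14
  byte[2]=0x96 cont=1 payload=0x16=22: acc |= 22<<14 -> acc=366108 shift=21
  byte[3]=0x7F cont=0 payload=0x7F=127: acc |= 127<<21 -> acc=266704412 shift=28 [end]
Varint 1: bytes[0:4] = 9C AC 96 7F -> value 266704412 (4 byte(s))
  byte[4]=0x8B cont=1 payload=0x0B=11: acc |= 11<<0 -> acc=11 shift=7
  byte[5]=0x95 cont=1 payload=0x15=21: acc |= 21<<7 -> acc=2699 shift=14
  byte[6]=0xA2 cont=1 payload=0x22=34: acc |= 34<<14 -> acc=559755 shift=21
  byte[7]=0x46 cont=0 payload=0x46=70: acc |= 70<<21 -> acc=147360395 shift=28 [end]
Varint 2: bytes[4:8] = 8B 95 A2 46 -> value 147360395 (4 byte(s))
  byte[8]=0xA5 cont=1 payload=0x25=37: acc |= 37<<0 -> acc=37 shift=7
  byte[9]=0x5C cont=0 payload=0x5C=92: acc |= 92<<7 -> acc=11813 shift=14 [end]
Varint 3: bytes[8:10] = A5 5C -> value 11813 (2 byte(s))
  byte[10]=0xED cont=1 payload=0x6D=109: acc |= 109<<0 -> acc=109 shift=7
  byte[11]=0x97 cont=1 payload=0x17=23: acc |= 23<<7 -> acc=3053 shift=14
  byte[12]=0x08 cont=0 payload=0x08=8: acc |= 8<<14 -> acc=134125 shift=21 [end]
Varint 4: bytes[10:13] = ED 97 08 -> value 134125 (3 byte(s))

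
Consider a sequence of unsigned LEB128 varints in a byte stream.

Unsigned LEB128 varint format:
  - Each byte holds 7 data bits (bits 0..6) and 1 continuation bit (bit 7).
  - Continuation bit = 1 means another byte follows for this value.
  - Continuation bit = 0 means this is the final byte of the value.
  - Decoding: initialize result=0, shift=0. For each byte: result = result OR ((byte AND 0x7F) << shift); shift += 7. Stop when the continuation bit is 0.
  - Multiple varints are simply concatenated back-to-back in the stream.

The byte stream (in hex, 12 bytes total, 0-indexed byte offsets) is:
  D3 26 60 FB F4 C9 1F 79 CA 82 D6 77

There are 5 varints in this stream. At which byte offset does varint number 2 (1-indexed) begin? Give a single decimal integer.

Answer: 2

Derivation:
  byte[0]=0xD3 cont=1 payload=0x53=83: acc |= 83<<0 -> acc=83 shift=7
  byte[1]=0x26 cont=0 payload=0x26=38: acc |= 38<<7 -> acc=4947 shift=14 [end]
Varint 1: bytes[0:2] = D3 26 -> value 4947 (2 byte(s))
  byte[2]=0x60 cont=0 payload=0x60=96: acc |= 96<<0 -> acc=96 shift=7 [end]
Varint 2: bytes[2:3] = 60 -> value 96 (1 byte(s))
  byte[3]=0xFB cont=1 payload=0x7B=123: acc |= 123<<0 -> acc=123 shift=7
  byte[4]=0xF4 cont=1 payload=0x74=116: acc |= 116<<7 -> acc=14971 shift=14
  byte[5]=0xC9 cont=1 payload=0x49=73: acc |= 73<<14 -> acc=1211003 shift=21
  byte[6]=0x1F cont=0 payload=0x1F=31: acc |= 31<<21 -> acc=66222715 shift=28 [end]
Varint 3: bytes[3:7] = FB F4 C9 1F -> value 66222715 (4 byte(s))
  byte[7]=0x79 cont=0 payload=0x79=121: acc |= 121<<0 -> acc=121 shift=7 [end]
Varint 4: bytes[7:8] = 79 -> value 121 (1 byte(s))
  byte[8]=0xCA cont=1 payload=0x4A=74: acc |= 74<<0 -> acc=74 shift=7
  byte[9]=0x82 cont=1 payload=0x02=2: acc |= 2<<7 -> acc=330 shift=14
  byte[10]=0xD6 cont=1 payload=0x56=86: acc |= 86<<14 -> acc=1409354 shift=21
  byte[11]=0x77 cont=0 payload=0x77=119: acc |= 119<<21 -> acc=250970442 shift=28 [end]
Varint 5: bytes[8:12] = CA 82 D6 77 -> value 250970442 (4 byte(s))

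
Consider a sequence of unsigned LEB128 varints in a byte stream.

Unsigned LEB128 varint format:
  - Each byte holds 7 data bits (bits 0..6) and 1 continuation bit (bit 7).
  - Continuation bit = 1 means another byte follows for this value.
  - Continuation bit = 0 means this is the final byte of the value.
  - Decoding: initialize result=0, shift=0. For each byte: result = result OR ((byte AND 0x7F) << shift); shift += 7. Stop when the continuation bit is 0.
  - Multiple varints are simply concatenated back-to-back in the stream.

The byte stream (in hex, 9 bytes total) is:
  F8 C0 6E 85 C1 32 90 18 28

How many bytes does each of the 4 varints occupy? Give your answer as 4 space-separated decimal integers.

Answer: 3 3 2 1

Derivation:
  byte[0]=0xF8 cont=1 payload=0x78=120: acc |= 120<<0 -> acc=120 shift=7
  byte[1]=0xC0 cont=1 payload=0x40=64: acc |= 64<<7 -> acc=8312 shift=14
  byte[2]=0x6E cont=0 payload=0x6E=110: acc |= 110<<14 -> acc=1810552 shift=21 [end]
Varint 1: bytes[0:3] = F8 C0 6E -> value 1810552 (3 byte(s))
  byte[3]=0x85 cont=1 payload=0x05=5: acc |= 5<<0 -> acc=5 shift=7
  byte[4]=0xC1 cont=1 payload=0x41=65: acc |= 65<<7 -> acc=8325 shift=14
  byte[5]=0x32 cont=0 payload=0x32=50: acc |= 50<<14 -> acc=827525 shift=21 [end]
Varint 2: bytes[3:6] = 85 C1 32 -> value 827525 (3 byte(s))
  byte[6]=0x90 cont=1 payload=0x10=16: acc |= 16<<0 -> acc=16 shift=7
  byte[7]=0x18 cont=0 payload=0x18=24: acc |= 24<<7 -> acc=3088 shift=14 [end]
Varint 3: bytes[6:8] = 90 18 -> value 3088 (2 byte(s))
  byte[8]=0x28 cont=0 payload=0x28=40: acc |= 40<<0 -> acc=40 shift=7 [end]
Varint 4: bytes[8:9] = 28 -> value 40 (1 byte(s))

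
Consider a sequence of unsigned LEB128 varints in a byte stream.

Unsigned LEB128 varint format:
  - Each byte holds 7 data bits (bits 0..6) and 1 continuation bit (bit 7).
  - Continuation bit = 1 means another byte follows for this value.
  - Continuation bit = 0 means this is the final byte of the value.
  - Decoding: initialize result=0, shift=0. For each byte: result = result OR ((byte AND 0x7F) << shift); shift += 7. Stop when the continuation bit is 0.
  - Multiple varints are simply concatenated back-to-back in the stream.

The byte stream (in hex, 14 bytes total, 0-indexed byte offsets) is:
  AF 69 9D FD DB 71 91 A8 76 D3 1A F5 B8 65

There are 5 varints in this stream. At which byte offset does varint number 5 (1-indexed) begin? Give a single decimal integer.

  byte[0]=0xAF cont=1 payload=0x2F=47: acc |= 47<<0 -> acc=47 shift=7
  byte[1]=0x69 cont=0 payload=0x69=105: acc |= 105<<7 -> acc=13487 shift=14 [end]
Varint 1: bytes[0:2] = AF 69 -> value 13487 (2 byte(s))
  byte[2]=0x9D cont=1 payload=0x1D=29: acc |= 29<<0 -> acc=29 shift=7
  byte[3]=0xFD cont=1 payload=0x7D=125: acc |= 125<<7 -> acc=16029 shift=14
  byte[4]=0xDB cont=1 payload=0x5B=91: acc |= 91<<14 -> acc=1506973 shift=21
  byte[5]=0x71 cont=0 payload=0x71=113: acc |= 113<<21 -> acc=238485149 shift=28 [end]
Varint 2: bytes[2:6] = 9D FD DB 71 -> value 238485149 (4 byte(s))
  byte[6]=0x91 cont=1 payload=0x11=17: acc |= 17<<0 -> acc=17 shift=7
  byte[7]=0xA8 cont=1 payload=0x28=40: acc |= 40<<7 -> acc=5137 shift=14
  byte[8]=0x76 cont=0 payload=0x76=118: acc |= 118<<14 -> acc=1938449 shift=21 [end]
Varint 3: bytes[6:9] = 91 A8 76 -> value 1938449 (3 byte(s))
  byte[9]=0xD3 cont=1 payload=0x53=83: acc |= 83<<0 -> acc=83 shift=7
  byte[10]=0x1A cont=0 payload=0x1A=26: acc |= 26<<7 -> acc=3411 shift=14 [end]
Varint 4: bytes[9:11] = D3 1A -> value 3411 (2 byte(s))
  byte[11]=0xF5 cont=1 payload=0x75=117: acc |= 117<<0 -> acc=117 shift=7
  byte[12]=0xB8 cont=1 payload=0x38=56: acc |= 56<<7 -> acc=7285 shift=14
  byte[13]=0x65 cont=0 payload=0x65=101: acc |= 101<<14 -> acc=1662069 shift=21 [end]
Varint 5: bytes[11:14] = F5 B8 65 -> value 1662069 (3 byte(s))

Answer: 11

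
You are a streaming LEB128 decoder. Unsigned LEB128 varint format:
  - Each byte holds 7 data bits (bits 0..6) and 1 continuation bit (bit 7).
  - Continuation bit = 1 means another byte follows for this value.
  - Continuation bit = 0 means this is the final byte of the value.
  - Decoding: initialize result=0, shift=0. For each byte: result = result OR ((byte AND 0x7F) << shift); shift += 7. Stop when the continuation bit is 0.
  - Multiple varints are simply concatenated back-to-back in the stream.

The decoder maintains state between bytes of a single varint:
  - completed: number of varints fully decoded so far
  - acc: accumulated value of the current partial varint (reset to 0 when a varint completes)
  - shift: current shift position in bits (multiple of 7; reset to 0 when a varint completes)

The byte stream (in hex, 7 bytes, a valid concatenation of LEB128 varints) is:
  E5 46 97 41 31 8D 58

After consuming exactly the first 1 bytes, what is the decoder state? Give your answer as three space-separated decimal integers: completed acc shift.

Answer: 0 101 7

Derivation:
byte[0]=0xE5 cont=1 payload=0x65: acc |= 101<<0 -> completed=0 acc=101 shift=7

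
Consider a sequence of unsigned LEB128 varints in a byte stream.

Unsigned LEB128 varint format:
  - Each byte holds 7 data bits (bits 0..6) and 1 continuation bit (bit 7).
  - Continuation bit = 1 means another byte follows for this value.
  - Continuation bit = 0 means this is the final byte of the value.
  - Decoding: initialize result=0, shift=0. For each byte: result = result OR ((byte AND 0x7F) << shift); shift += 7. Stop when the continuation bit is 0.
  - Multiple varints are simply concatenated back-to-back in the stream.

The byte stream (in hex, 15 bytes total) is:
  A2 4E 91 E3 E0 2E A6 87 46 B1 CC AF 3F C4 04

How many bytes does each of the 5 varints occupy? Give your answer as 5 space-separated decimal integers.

  byte[0]=0xA2 cont=1 payload=0x22=34: acc |= 34<<0 -> acc=34 shift=7
  byte[1]=0x4E cont=0 payload=0x4E=78: acc |= 78<<7 -> acc=10018 shift=14 [end]
Varint 1: bytes[0:2] = A2 4E -> value 10018 (2 byte(s))
  byte[2]=0x91 cont=1 payload=0x11=17: acc |= 17<<0 -> acc=17 shift=7
  byte[3]=0xE3 cont=1 payload=0x63=99: acc |= 99<<7 -> acc=12689 shift=14
  byte[4]=0xE0 cont=1 payload=0x60=96: acc |= 96<<14 -> acc=1585553 shift=21
  byte[5]=0x2E cont=0 payload=0x2E=46: acc |= 46<<21 -> acc=98054545 shift=28 [end]
Varint 2: bytes[2:6] = 91 E3 E0 2E -> value 98054545 (4 byte(s))
  byte[6]=0xA6 cont=1 payload=0x26=38: acc |= 38<<0 -> acc=38 shift=7
  byte[7]=0x87 cont=1 payload=0x07=7: acc |= 7<<7 -> acc=934 shift=14
  byte[8]=0x46 cont=0 payload=0x46=70: acc |= 70<<14 -> acc=1147814 shift=21 [end]
Varint 3: bytes[6:9] = A6 87 46 -> value 1147814 (3 byte(s))
  byte[9]=0xB1 cont=1 payload=0x31=49: acc |= 49<<0 -> acc=49 shift=7
  byte[10]=0xCC cont=1 payload=0x4C=76: acc |= 76<<7 -> acc=9777 shift=14
  byte[11]=0xAF cont=1 payload=0x2F=47: acc |= 47<<14 -> acc=779825 shift=21
  byte[12]=0x3F cont=0 payload=0x3F=63: acc |= 63<<21 -> acc=132900401 shift=28 [end]
Varint 4: bytes[9:13] = B1 CC AF 3F -> value 132900401 (4 byte(s))
  byte[13]=0xC4 cont=1 payload=0x44=68: acc |= 68<<0 -> acc=68 shift=7
  byte[14]=0x04 cont=0 payload=0x04=4: acc |= 4<<7 -> acc=580 shift=14 [end]
Varint 5: bytes[13:15] = C4 04 -> value 580 (2 byte(s))

Answer: 2 4 3 4 2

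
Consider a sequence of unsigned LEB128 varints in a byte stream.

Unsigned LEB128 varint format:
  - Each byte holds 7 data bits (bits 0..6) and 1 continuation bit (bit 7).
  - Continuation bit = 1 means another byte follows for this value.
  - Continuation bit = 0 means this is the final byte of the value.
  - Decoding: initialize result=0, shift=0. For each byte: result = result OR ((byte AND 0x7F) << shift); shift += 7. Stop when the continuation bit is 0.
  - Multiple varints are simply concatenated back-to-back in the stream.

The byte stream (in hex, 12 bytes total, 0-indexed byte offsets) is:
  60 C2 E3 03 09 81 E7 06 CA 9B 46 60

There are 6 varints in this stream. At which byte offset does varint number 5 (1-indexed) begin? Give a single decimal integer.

Answer: 8

Derivation:
  byte[0]=0x60 cont=0 payload=0x60=96: acc |= 96<<0 -> acc=96 shift=7 [end]
Varint 1: bytes[0:1] = 60 -> value 96 (1 byte(s))
  byte[1]=0xC2 cont=1 payload=0x42=66: acc |= 66<<0 -> acc=66 shift=7
  byte[2]=0xE3 cont=1 payload=0x63=99: acc |= 99<<7 -> acc=12738 shift=14
  byte[3]=0x03 cont=0 payload=0x03=3: acc |= 3<<14 -> acc=61890 shift=21 [end]
Varint 2: bytes[1:4] = C2 E3 03 -> value 61890 (3 byte(s))
  byte[4]=0x09 cont=0 payload=0x09=9: acc |= 9<<0 -> acc=9 shift=7 [end]
Varint 3: bytes[4:5] = 09 -> value 9 (1 byte(s))
  byte[5]=0x81 cont=1 payload=0x01=1: acc |= 1<<0 -> acc=1 shift=7
  byte[6]=0xE7 cont=1 payload=0x67=103: acc |= 103<<7 -> acc=13185 shift=14
  byte[7]=0x06 cont=0 payload=0x06=6: acc |= 6<<14 -> acc=111489 shift=21 [end]
Varint 4: bytes[5:8] = 81 E7 06 -> value 111489 (3 byte(s))
  byte[8]=0xCA cont=1 payload=0x4A=74: acc |= 74<<0 -> acc=74 shift=7
  byte[9]=0x9B cont=1 payload=0x1B=27: acc |= 27<<7 -> acc=3530 shift=14
  byte[10]=0x46 cont=0 payload=0x46=70: acc |= 70<<14 -> acc=1150410 shift=21 [end]
Varint 5: bytes[8:11] = CA 9B 46 -> value 1150410 (3 byte(s))
  byte[11]=0x60 cont=0 payload=0x60=96: acc |= 96<<0 -> acc=96 shift=7 [end]
Varint 6: bytes[11:12] = 60 -> value 96 (1 byte(s))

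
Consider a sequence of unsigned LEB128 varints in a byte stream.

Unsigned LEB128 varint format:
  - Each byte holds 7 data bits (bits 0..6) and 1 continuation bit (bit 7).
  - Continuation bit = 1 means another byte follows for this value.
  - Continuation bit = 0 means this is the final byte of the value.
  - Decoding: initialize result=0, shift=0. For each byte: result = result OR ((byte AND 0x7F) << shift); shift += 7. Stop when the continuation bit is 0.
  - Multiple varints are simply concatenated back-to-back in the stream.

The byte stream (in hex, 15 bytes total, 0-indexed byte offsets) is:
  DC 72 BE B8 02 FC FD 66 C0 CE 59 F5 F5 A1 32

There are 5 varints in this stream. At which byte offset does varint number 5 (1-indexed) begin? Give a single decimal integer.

  byte[0]=0xDC cont=1 payload=0x5C=92: acc |= 92<<0 -> acc=92 shift=7
  byte[1]=0x72 cont=0 payload=0x72=114: acc |= 114<<7 -> acc=14684 shift=14 [end]
Varint 1: bytes[0:2] = DC 72 -> value 14684 (2 byte(s))
  byte[2]=0xBE cont=1 payload=0x3E=62: acc |= 62<<0 -> acc=62 shift=7
  byte[3]=0xB8 cont=1 payload=0x38=56: acc |= 56<<7 -> acc=7230 shift=14
  byte[4]=0x02 cont=0 payload=0x02=2: acc |= 2<<14 -> acc=39998 shift=21 [end]
Varint 2: bytes[2:5] = BE B8 02 -> value 39998 (3 byte(s))
  byte[5]=0xFC cont=1 payload=0x7C=124: acc |= 124<<0 -> acc=124 shift=7
  byte[6]=0xFD cont=1 payload=0x7D=125: acc |= 125<<7 -> acc=16124 shift=14
  byte[7]=0x66 cont=0 payload=0x66=102: acc |= 102<<14 -> acc=1687292 shift=21 [end]
Varint 3: bytes[5:8] = FC FD 66 -> value 1687292 (3 byte(s))
  byte[8]=0xC0 cont=1 payload=0x40=64: acc |= 64<<0 -> acc=64 shift=7
  byte[9]=0xCE cont=1 payload=0x4E=78: acc |= 78<<7 -> acc=10048 shift=14
  byte[10]=0x59 cont=0 payload=0x59=89: acc |= 89<<14 -> acc=1468224 shift=21 [end]
Varint 4: bytes[8:11] = C0 CE 59 -> value 1468224 (3 byte(s))
  byte[11]=0xF5 cont=1 payload=0x75=117: acc |= 117<<0 -> acc=117 shift=7
  byte[12]=0xF5 cont=1 payload=0x75=117: acc |= 117<<7 -> acc=15093 shift=14
  byte[13]=0xA1 cont=1 payload=0x21=33: acc |= 33<<14 -> acc=555765 shift=21
  byte[14]=0x32 cont=0 payload=0x32=50: acc |= 50<<21 -> acc=105413365 shift=28 [end]
Varint 5: bytes[11:15] = F5 F5 A1 32 -> value 105413365 (4 byte(s))

Answer: 11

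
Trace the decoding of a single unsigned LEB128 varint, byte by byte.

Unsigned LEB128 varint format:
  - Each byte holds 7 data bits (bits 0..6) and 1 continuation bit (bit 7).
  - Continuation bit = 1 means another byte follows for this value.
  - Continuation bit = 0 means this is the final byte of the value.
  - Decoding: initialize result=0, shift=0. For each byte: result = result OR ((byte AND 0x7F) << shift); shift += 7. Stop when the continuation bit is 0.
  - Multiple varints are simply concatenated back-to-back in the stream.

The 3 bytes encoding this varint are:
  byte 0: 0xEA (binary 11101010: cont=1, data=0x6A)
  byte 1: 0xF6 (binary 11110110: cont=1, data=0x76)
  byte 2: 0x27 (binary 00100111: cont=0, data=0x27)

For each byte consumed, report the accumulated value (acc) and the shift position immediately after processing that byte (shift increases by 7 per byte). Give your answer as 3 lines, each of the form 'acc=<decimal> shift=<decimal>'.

Answer: acc=106 shift=7
acc=15210 shift=14
acc=654186 shift=21

Derivation:
byte 0=0xEA: payload=0x6A=106, contrib = 106<<0 = 106; acc -> 106, shift -> 7
byte 1=0xF6: payload=0x76=118, contrib = 118<<7 = 15104; acc -> 15210, shift -> 14
byte 2=0x27: payload=0x27=39, contrib = 39<<14 = 638976; acc -> 654186, shift -> 21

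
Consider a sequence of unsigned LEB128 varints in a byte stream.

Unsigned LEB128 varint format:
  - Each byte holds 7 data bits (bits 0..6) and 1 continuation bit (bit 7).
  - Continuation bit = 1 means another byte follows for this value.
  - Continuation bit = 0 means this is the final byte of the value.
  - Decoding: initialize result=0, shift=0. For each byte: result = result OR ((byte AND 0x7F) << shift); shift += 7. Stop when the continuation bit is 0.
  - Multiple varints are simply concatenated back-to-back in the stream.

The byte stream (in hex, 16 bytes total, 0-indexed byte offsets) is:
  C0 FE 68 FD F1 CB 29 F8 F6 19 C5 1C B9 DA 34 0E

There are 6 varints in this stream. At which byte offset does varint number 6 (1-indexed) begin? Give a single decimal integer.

  byte[0]=0xC0 cont=1 payload=0x40=64: acc |= 64<<0 -> acc=64 shift=7
  byte[1]=0xFE cont=1 payload=0x7E=126: acc |= 126<<7 -> acc=16192 shift=14
  byte[2]=0x68 cont=0 payload=0x68=104: acc |= 104<<14 -> acc=1720128 shift=21 [end]
Varint 1: bytes[0:3] = C0 FE 68 -> value 1720128 (3 byte(s))
  byte[3]=0xFD cont=1 payload=0x7D=125: acc |= 125<<0 -> acc=125 shift=7
  byte[4]=0xF1 cont=1 payload=0x71=113: acc |= 113<<7 -> acc=14589 shift=14
  byte[5]=0xCB cont=1 payload=0x4B=75: acc |= 75<<14 -> acc=1243389 shift=21
  byte[6]=0x29 cont=0 payload=0x29=41: acc |= 41<<21 -> acc=87226621 shift=28 [end]
Varint 2: bytes[3:7] = FD F1 CB 29 -> value 87226621 (4 byte(s))
  byte[7]=0xF8 cont=1 payload=0x78=120: acc |= 120<<0 -> acc=120 shift=7
  byte[8]=0xF6 cont=1 payload=0x76=118: acc |= 118<<7 -> acc=15224 shift=14
  byte[9]=0x19 cont=0 payload=0x19=25: acc |= 25<<14 -> acc=424824 shift=21 [end]
Varint 3: bytes[7:10] = F8 F6 19 -> value 424824 (3 byte(s))
  byte[10]=0xC5 cont=1 payload=0x45=69: acc |= 69<<0 -> acc=69 shift=7
  byte[11]=0x1C cont=0 payload=0x1C=28: acc |= 28<<7 -> acc=3653 shift=14 [end]
Varint 4: bytes[10:12] = C5 1C -> value 3653 (2 byte(s))
  byte[12]=0xB9 cont=1 payload=0x39=57: acc |= 57<<0 -> acc=57 shift=7
  byte[13]=0xDA cont=1 payload=0x5A=90: acc |= 90<<7 -> acc=11577 shift=14
  byte[14]=0x34 cont=0 payload=0x34=52: acc |= 52<<14 -> acc=863545 shift=21 [end]
Varint 5: bytes[12:15] = B9 DA 34 -> value 863545 (3 byte(s))
  byte[15]=0x0E cont=0 payload=0x0E=14: acc |= 14<<0 -> acc=14 shift=7 [end]
Varint 6: bytes[15:16] = 0E -> value 14 (1 byte(s))

Answer: 15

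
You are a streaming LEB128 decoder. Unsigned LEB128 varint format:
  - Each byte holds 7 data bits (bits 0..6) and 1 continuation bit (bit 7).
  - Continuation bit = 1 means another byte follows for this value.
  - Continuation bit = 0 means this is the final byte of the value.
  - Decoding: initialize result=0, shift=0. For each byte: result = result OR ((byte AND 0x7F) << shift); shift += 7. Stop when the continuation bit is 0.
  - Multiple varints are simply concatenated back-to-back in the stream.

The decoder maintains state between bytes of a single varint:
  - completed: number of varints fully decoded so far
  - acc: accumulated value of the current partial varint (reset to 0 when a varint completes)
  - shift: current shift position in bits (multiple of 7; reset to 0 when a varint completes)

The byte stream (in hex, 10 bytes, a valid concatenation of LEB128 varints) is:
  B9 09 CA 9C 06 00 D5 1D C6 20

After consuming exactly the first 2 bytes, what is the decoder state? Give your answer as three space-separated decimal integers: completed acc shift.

Answer: 1 0 0

Derivation:
byte[0]=0xB9 cont=1 payload=0x39: acc |= 57<<0 -> completed=0 acc=57 shift=7
byte[1]=0x09 cont=0 payload=0x09: varint #1 complete (value=1209); reset -> completed=1 acc=0 shift=0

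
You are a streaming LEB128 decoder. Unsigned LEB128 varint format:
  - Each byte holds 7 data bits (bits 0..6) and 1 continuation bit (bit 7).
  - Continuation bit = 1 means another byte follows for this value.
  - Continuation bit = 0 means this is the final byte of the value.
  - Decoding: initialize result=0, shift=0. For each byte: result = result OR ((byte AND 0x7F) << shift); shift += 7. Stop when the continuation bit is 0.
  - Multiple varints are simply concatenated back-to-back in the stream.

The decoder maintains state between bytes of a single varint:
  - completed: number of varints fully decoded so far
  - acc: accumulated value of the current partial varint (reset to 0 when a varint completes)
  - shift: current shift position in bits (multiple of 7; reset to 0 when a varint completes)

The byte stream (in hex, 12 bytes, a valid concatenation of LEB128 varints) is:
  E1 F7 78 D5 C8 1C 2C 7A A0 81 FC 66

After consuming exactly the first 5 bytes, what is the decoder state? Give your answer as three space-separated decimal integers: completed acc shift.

Answer: 1 9301 14

Derivation:
byte[0]=0xE1 cont=1 payload=0x61: acc |= 97<<0 -> completed=0 acc=97 shift=7
byte[1]=0xF7 cont=1 payload=0x77: acc |= 119<<7 -> completed=0 acc=15329 shift=14
byte[2]=0x78 cont=0 payload=0x78: varint #1 complete (value=1981409); reset -> completed=1 acc=0 shift=0
byte[3]=0xD5 cont=1 payload=0x55: acc |= 85<<0 -> completed=1 acc=85 shift=7
byte[4]=0xC8 cont=1 payload=0x48: acc |= 72<<7 -> completed=1 acc=9301 shift=14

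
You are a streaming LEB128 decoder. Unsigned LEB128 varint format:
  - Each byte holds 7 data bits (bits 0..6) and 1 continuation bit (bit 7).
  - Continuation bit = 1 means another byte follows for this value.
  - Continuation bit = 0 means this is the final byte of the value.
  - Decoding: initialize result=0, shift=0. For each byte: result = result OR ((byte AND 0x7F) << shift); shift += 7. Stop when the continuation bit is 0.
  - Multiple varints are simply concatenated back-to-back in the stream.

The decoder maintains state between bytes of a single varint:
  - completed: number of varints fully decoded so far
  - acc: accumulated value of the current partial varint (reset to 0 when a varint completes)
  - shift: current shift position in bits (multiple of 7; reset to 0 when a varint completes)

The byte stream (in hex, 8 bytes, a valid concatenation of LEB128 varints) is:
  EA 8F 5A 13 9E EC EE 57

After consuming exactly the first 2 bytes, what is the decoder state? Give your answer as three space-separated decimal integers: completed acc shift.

Answer: 0 2026 14

Derivation:
byte[0]=0xEA cont=1 payload=0x6A: acc |= 106<<0 -> completed=0 acc=106 shift=7
byte[1]=0x8F cont=1 payload=0x0F: acc |= 15<<7 -> completed=0 acc=2026 shift=14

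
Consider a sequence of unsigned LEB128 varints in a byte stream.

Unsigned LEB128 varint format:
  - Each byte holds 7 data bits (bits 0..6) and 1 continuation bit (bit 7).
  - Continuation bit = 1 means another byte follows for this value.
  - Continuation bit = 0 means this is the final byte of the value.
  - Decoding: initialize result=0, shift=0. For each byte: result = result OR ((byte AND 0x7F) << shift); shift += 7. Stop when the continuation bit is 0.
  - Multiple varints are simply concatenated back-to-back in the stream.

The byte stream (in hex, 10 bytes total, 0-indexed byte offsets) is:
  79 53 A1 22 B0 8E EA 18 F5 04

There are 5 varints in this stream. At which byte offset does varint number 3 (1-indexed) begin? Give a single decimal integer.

Answer: 2

Derivation:
  byte[0]=0x79 cont=0 payload=0x79=121: acc |= 121<<0 -> acc=121 shift=7 [end]
Varint 1: bytes[0:1] = 79 -> value 121 (1 byte(s))
  byte[1]=0x53 cont=0 payload=0x53=83: acc |= 83<<0 -> acc=83 shift=7 [end]
Varint 2: bytes[1:2] = 53 -> value 83 (1 byte(s))
  byte[2]=0xA1 cont=1 payload=0x21=33: acc |= 33<<0 -> acc=33 shift=7
  byte[3]=0x22 cont=0 payload=0x22=34: acc |= 34<<7 -> acc=4385 shift=14 [end]
Varint 3: bytes[2:4] = A1 22 -> value 4385 (2 byte(s))
  byte[4]=0xB0 cont=1 payload=0x30=48: acc |= 48<<0 -> acc=48 shift=7
  byte[5]=0x8E cont=1 payload=0x0E=14: acc |= 14<<7 -> acc=1840 shift=14
  byte[6]=0xEA cont=1 payload=0x6A=106: acc |= 106<<14 -> acc=1738544 shift=21
  byte[7]=0x18 cont=0 payload=0x18=24: acc |= 24<<21 -> acc=52070192 shift=28 [end]
Varint 4: bytes[4:8] = B0 8E EA 18 -> value 52070192 (4 byte(s))
  byte[8]=0xF5 cont=1 payload=0x75=117: acc |= 117<<0 -> acc=117 shift=7
  byte[9]=0x04 cont=0 payload=0x04=4: acc |= 4<<7 -> acc=629 shift=14 [end]
Varint 5: bytes[8:10] = F5 04 -> value 629 (2 byte(s))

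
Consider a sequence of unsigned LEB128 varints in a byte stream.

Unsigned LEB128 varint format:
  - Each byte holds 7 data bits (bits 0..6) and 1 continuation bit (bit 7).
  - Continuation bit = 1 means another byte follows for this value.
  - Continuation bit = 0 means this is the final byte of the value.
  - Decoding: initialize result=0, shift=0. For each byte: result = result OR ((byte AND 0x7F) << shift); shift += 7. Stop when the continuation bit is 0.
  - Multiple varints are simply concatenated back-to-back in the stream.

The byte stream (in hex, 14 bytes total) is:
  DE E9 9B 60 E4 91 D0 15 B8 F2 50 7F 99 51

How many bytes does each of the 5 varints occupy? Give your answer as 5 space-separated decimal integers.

  byte[0]=0xDE cont=1 payload=0x5E=94: acc |= 94<<0 -> acc=94 shift=7
  byte[1]=0xE9 cont=1 payload=0x69=105: acc |= 105<<7 -> acc=13534 shift=14
  byte[2]=0x9B cont=1 payload=0x1B=27: acc |= 27<<14 -> acc=455902 shift=21
  byte[3]=0x60 cont=0 payload=0x60=96: acc |= 96<<21 -> acc=201782494 shift=28 [end]
Varint 1: bytes[0:4] = DE E9 9B 60 -> value 201782494 (4 byte(s))
  byte[4]=0xE4 cont=1 payload=0x64=100: acc |= 100<<0 -> acc=100 shift=7
  byte[5]=0x91 cont=1 payload=0x11=17: acc |= 17<<7 -> acc=2276 shift=14
  byte[6]=0xD0 cont=1 payload=0x50=80: acc |= 80<<14 -> acc=1312996 shift=21
  byte[7]=0x15 cont=0 payload=0x15=21: acc |= 21<<21 -> acc=45353188 shift=28 [end]
Varint 2: bytes[4:8] = E4 91 D0 15 -> value 45353188 (4 byte(s))
  byte[8]=0xB8 cont=1 payload=0x38=56: acc |= 56<<0 -> acc=56 shift=7
  byte[9]=0xF2 cont=1 payload=0x72=114: acc |= 114<<7 -> acc=14648 shift=14
  byte[10]=0x50 cont=0 payload=0x50=80: acc |= 80<<14 -> acc=1325368 shift=21 [end]
Varint 3: bytes[8:11] = B8 F2 50 -> value 1325368 (3 byte(s))
  byte[11]=0x7F cont=0 payload=0x7F=127: acc |= 127<<0 -> acc=127 shift=7 [end]
Varint 4: bytes[11:12] = 7F -> value 127 (1 byte(s))
  byte[12]=0x99 cont=1 payload=0x19=25: acc |= 25<<0 -> acc=25 shift=7
  byte[13]=0x51 cont=0 payload=0x51=81: acc |= 81<<7 -> acc=10393 shift=14 [end]
Varint 5: bytes[12:14] = 99 51 -> value 10393 (2 byte(s))

Answer: 4 4 3 1 2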